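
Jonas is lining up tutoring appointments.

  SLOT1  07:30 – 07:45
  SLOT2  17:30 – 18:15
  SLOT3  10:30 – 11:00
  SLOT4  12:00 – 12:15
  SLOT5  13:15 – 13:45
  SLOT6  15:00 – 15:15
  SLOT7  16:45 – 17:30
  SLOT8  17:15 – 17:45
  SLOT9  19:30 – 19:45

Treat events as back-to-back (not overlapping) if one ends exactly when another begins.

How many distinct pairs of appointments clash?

2

Check each pair: they overlap iff neither finishes before the other starts.
Sorted by start: SLOT1, SLOT3, SLOT4, SLOT5, SLOT6, SLOT7, SLOT8, SLOT2, SLOT9.
SLOT3 starts after SLOT1 ends, so nothing later overlaps SLOT1 either.
SLOT4 starts after SLOT3 ends, so nothing later overlaps SLOT3 either.
SLOT5 starts after SLOT4 ends, so nothing later overlaps SLOT4 either.
SLOT6 starts after SLOT5 ends, so nothing later overlaps SLOT5 either.
SLOT7 starts after SLOT6 ends, so nothing later overlaps SLOT6 either.
SLOT8 starts before SLOT7 ends → SLOT7 and SLOT8 overlap.
SLOT2 starts exactly when SLOT7 ends (back-to-back, no overlap), so nothing later overlaps SLOT7 either.
SLOT2 starts before SLOT8 ends → SLOT8 and SLOT2 overlap.
SLOT9 starts after SLOT8 ends.
SLOT9 starts after SLOT2 ends.
Overlapping pairs: SLOT2 & SLOT8, SLOT7 & SLOT8 — 2 in total.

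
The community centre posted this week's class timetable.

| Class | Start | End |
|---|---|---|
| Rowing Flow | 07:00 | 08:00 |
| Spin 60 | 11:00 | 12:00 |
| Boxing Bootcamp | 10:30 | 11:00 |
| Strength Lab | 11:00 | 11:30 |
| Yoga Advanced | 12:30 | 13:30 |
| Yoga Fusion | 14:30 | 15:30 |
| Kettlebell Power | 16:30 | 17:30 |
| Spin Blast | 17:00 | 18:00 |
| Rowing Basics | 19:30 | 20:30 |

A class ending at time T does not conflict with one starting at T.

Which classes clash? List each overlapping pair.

Sorted by start: Rowing Flow, Boxing Bootcamp, Spin 60, Strength Lab, Yoga Advanced, Yoga Fusion, Kettlebell Power, Spin Blast, Rowing Basics.
Boxing Bootcamp starts after Rowing Flow ends, so Rowing Flow has no further overlaps.
Spin 60 starts exactly when Boxing Bootcamp ends (back-to-back, no overlap), so Boxing Bootcamp has no further overlaps.
Strength Lab starts before Spin 60 ends → Spin 60 and Strength Lab overlap.
Yoga Advanced starts after Spin 60 ends, so Spin 60 has no further overlaps.
Yoga Advanced starts after Strength Lab ends, so Strength Lab has no further overlaps.
Yoga Fusion starts after Yoga Advanced ends, so Yoga Advanced has no further overlaps.
Kettlebell Power starts after Yoga Fusion ends, so Yoga Fusion has no further overlaps.
Spin Blast starts before Kettlebell Power ends → Kettlebell Power and Spin Blast overlap.
Rowing Basics starts after Kettlebell Power ends.
Rowing Basics starts after Spin Blast ends.

Kettlebell Power & Spin Blast, Spin 60 & Strength Lab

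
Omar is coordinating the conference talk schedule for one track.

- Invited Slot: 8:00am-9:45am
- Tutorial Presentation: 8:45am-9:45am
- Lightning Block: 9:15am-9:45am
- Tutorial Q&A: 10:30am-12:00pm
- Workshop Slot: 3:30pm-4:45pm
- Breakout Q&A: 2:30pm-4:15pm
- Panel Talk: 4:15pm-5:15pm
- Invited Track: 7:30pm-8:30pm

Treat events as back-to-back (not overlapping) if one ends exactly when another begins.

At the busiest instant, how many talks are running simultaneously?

Sort all start/end points and keep a running count:
8:00am start Invited Slot → 1
8:45am start Tutorial Presentation → 2
9:15am start Lightning Block → 3
9:45am end Invited Slot → 2
9:45am end Lightning Block → 1
9:45am end Tutorial Presentation → 0
10:30am start Tutorial Q&A → 1
12:00pm end Tutorial Q&A → 0
2:30pm start Breakout Q&A → 1
3:30pm start Workshop Slot → 2
4:15pm end Breakout Q&A → 1
4:15pm start Panel Talk → 2
4:45pm end Workshop Slot → 1
5:15pm end Panel Talk → 0
7:30pm start Invited Track → 1
8:30pm end Invited Track → 0
Peak is 3, at 9:15am (Invited Slot, Lightning Block, Tutorial Presentation).

3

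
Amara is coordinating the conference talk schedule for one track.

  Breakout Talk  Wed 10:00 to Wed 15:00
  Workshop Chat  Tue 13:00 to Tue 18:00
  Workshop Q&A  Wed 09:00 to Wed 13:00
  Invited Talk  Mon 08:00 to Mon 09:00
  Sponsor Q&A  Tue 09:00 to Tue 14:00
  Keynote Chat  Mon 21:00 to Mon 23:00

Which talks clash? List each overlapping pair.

Breakout Talk & Workshop Q&A, Sponsor Q&A & Workshop Chat

Sorted by start: Invited Talk, Keynote Chat, Sponsor Q&A, Workshop Chat, Workshop Q&A, Breakout Talk.
Keynote Chat starts after Invited Talk ends — done with Invited Talk.
Sponsor Q&A starts after Keynote Chat ends — done with Keynote Chat.
Workshop Chat starts before Sponsor Q&A ends → Sponsor Q&A and Workshop Chat overlap.
Workshop Q&A starts after Sponsor Q&A ends — done with Sponsor Q&A.
Workshop Q&A starts after Workshop Chat ends — done with Workshop Chat.
Breakout Talk starts before Workshop Q&A ends → Workshop Q&A and Breakout Talk overlap.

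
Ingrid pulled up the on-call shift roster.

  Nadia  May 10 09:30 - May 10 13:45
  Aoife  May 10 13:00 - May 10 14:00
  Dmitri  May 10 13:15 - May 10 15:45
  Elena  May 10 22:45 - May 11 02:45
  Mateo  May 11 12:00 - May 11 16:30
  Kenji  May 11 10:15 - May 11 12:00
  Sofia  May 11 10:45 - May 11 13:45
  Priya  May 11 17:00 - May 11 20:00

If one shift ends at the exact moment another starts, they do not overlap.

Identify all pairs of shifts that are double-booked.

Sorted by start: Nadia, Aoife, Dmitri, Elena, Kenji, Sofia, Mateo, Priya.
Aoife starts before Nadia ends → Nadia and Aoife overlap.
Dmitri starts before Nadia ends → Nadia and Dmitri overlap.
Elena starts after Nadia ends, so nothing later overlaps Nadia either.
Dmitri starts before Aoife ends → Aoife and Dmitri overlap.
Elena starts after Aoife ends, so nothing later overlaps Aoife either.
Elena starts after Dmitri ends, so nothing later overlaps Dmitri either.
Kenji starts after Elena ends, so nothing later overlaps Elena either.
Sofia starts before Kenji ends → Kenji and Sofia overlap.
Mateo starts exactly when Kenji ends (back-to-back, no overlap), so nothing later overlaps Kenji either.
Mateo starts before Sofia ends → Sofia and Mateo overlap.
Priya starts after Sofia ends.
Priya starts after Mateo ends.

Aoife & Dmitri, Aoife & Nadia, Dmitri & Nadia, Kenji & Sofia, Mateo & Sofia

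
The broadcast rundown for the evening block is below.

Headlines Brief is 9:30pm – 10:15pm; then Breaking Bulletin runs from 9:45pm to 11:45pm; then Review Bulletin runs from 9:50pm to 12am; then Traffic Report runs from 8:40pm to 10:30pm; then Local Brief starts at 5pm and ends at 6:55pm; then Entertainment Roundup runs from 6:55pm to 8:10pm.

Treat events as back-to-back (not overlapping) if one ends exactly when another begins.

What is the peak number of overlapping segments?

Sort all start/end points and keep a running count:
5pm start Local Brief → 1
6:55pm end Local Brief → 0
6:55pm start Entertainment Roundup → 1
8:10pm end Entertainment Roundup → 0
8:40pm start Traffic Report → 1
9:30pm start Headlines Brief → 2
9:45pm start Breaking Bulletin → 3
9:50pm start Review Bulletin → 4
10:15pm end Headlines Brief → 3
10:30pm end Traffic Report → 2
11:45pm end Breaking Bulletin → 1
12am end Review Bulletin → 0
Peak is 4, at 9:50pm (Breaking Bulletin, Headlines Brief, Review Bulletin, Traffic Report).

4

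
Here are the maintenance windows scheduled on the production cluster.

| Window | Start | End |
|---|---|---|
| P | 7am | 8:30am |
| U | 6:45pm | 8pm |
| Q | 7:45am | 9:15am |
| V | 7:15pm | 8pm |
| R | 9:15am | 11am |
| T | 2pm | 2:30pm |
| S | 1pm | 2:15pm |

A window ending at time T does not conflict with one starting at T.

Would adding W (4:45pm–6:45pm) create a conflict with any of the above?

P: ends 8:30am at or before W starts 4:45pm → clear.
Q: ends 9:15am at or before W starts 4:45pm → clear.
R: ends 11am at or before W starts 4:45pm → clear.
S: ends 2:15pm at or before W starts 4:45pm → clear.
T: ends 2:30pm at or before W starts 4:45pm → clear.
U: starts 6:45pm at or after W ends 6:45pm → clear.
V: starts 7:15pm at or after W ends 6:45pm → clear.

No — it doesn't clash with anything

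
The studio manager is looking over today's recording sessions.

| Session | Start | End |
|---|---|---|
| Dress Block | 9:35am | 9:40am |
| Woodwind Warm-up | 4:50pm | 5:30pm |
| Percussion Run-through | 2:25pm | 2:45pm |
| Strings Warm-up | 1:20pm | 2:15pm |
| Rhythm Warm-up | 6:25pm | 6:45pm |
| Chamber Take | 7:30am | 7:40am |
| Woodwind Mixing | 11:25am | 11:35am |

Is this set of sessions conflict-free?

Yes

Sorted by start: Chamber Take, Dress Block, Woodwind Mixing, Strings Warm-up, Percussion Run-through, Woodwind Warm-up, Rhythm Warm-up.
Dress Block starts after Chamber Take ends; Chamber Take is clear from here.
Woodwind Mixing starts after Dress Block ends; Dress Block is clear from here.
Strings Warm-up starts after Woodwind Mixing ends; Woodwind Mixing is clear from here.
Percussion Run-through starts after Strings Warm-up ends; Strings Warm-up is clear from here.
Woodwind Warm-up starts after Percussion Run-through ends; Percussion Run-through is clear from here.
Rhythm Warm-up starts after Woodwind Warm-up ends.
Every pair is clear; the schedule has no overlaps.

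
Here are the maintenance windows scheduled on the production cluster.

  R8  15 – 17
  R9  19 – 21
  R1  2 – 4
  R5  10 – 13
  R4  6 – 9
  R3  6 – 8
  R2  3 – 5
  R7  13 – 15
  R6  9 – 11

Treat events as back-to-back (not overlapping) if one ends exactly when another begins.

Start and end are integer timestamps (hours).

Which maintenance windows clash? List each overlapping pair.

R1 & R2, R3 & R4, R5 & R6

Sorted by start: R1, R2, R3, R4, R6, R5, R7, R8, R9.
R2 starts before R1 ends → R1 and R2 overlap.
R3 starts after R1 ends, so nothing later overlaps R1 either.
R3 starts after R2 ends, so nothing later overlaps R2 either.
R4 starts before R3 ends → R3 and R4 overlap.
R6 starts after R3 ends, so nothing later overlaps R3 either.
R6 starts exactly when R4 ends (back-to-back, no overlap), so nothing later overlaps R4 either.
R5 starts before R6 ends → R6 and R5 overlap.
R7 starts after R6 ends, so nothing later overlaps R6 either.
R7 starts exactly when R5 ends (back-to-back, no overlap), so nothing later overlaps R5 either.
R8 starts exactly when R7 ends (back-to-back, no overlap), so nothing later overlaps R7 either.
R9 starts after R8 ends.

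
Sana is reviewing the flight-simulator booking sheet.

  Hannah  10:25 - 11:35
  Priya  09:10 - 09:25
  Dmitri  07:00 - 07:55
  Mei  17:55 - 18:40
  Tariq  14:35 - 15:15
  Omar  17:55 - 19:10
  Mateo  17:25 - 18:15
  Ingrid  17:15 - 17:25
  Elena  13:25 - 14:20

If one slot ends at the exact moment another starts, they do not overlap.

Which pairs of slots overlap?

Mateo & Mei, Mateo & Omar, Mei & Omar

Check each pair: they overlap iff neither finishes before the other starts.
Sorted by start: Dmitri, Priya, Hannah, Elena, Tariq, Ingrid, Mateo, Omar, Mei.
Priya starts after Dmitri ends, so Dmitri has no further overlaps.
Hannah starts after Priya ends, so Priya has no further overlaps.
Elena starts after Hannah ends, so Hannah has no further overlaps.
Tariq starts after Elena ends, so Elena has no further overlaps.
Ingrid starts after Tariq ends, so Tariq has no further overlaps.
Mateo starts exactly when Ingrid ends (back-to-back, no overlap), so Ingrid has no further overlaps.
Omar starts before Mateo ends → Mateo and Omar overlap.
Mei starts before Mateo ends → Mateo and Mei overlap.
Mei starts before Omar ends → Omar and Mei overlap.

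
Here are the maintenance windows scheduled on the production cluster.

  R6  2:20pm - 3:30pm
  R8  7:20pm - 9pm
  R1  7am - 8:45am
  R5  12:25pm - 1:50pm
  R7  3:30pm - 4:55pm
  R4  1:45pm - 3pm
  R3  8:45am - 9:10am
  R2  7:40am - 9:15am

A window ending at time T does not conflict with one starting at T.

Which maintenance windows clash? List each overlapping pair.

R1 & R2, R2 & R3, R4 & R5, R4 & R6

Two intervals overlap when each starts before the other ends.
Sorted by start: R1, R2, R3, R5, R4, R6, R7, R8.
R2 starts before R1 ends → R1 and R2 overlap.
R3 starts exactly when R1 ends (back-to-back, no overlap); R1 is clear from here.
R3 starts before R2 ends → R2 and R3 overlap.
R5 starts after R2 ends; R2 is clear from here.
R5 starts after R3 ends; R3 is clear from here.
R4 starts before R5 ends → R5 and R4 overlap.
R6 starts after R5 ends; R5 is clear from here.
R6 starts before R4 ends → R4 and R6 overlap.
R7 starts after R4 ends; R4 is clear from here.
R7 starts exactly when R6 ends (back-to-back, no overlap); R6 is clear from here.
R8 starts after R7 ends.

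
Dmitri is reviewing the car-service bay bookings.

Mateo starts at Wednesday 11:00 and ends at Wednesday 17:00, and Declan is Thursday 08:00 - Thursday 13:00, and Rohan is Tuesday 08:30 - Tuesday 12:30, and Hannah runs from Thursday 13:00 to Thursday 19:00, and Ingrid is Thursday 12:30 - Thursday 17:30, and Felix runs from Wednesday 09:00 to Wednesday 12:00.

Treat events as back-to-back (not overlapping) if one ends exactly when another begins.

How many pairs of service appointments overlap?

3

Two intervals overlap when each starts before the other ends.
Sorted by start: Rohan, Felix, Mateo, Declan, Ingrid, Hannah.
Felix starts after Rohan ends; Rohan is clear from here.
Mateo starts before Felix ends → Felix and Mateo overlap.
Declan starts after Felix ends; Felix is clear from here.
Declan starts after Mateo ends; Mateo is clear from here.
Ingrid starts before Declan ends → Declan and Ingrid overlap.
Hannah starts exactly when Declan ends (back-to-back, no overlap).
Hannah starts before Ingrid ends → Ingrid and Hannah overlap.
Overlapping pairs: Declan & Ingrid, Felix & Mateo, Hannah & Ingrid — 3 in total.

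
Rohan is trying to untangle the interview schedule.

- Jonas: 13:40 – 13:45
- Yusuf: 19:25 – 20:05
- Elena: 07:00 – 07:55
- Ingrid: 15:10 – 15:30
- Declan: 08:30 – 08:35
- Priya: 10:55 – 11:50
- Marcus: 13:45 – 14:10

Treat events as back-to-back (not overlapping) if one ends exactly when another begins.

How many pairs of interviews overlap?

0

Sorted by start: Elena, Declan, Priya, Jonas, Marcus, Ingrid, Yusuf.
Declan starts after Elena ends — done with Elena.
Priya starts after Declan ends — done with Declan.
Jonas starts after Priya ends — done with Priya.
Marcus starts exactly when Jonas ends (back-to-back, no overlap) — done with Jonas.
Ingrid starts after Marcus ends — done with Marcus.
Yusuf starts after Ingrid ends.
No pair overlaps.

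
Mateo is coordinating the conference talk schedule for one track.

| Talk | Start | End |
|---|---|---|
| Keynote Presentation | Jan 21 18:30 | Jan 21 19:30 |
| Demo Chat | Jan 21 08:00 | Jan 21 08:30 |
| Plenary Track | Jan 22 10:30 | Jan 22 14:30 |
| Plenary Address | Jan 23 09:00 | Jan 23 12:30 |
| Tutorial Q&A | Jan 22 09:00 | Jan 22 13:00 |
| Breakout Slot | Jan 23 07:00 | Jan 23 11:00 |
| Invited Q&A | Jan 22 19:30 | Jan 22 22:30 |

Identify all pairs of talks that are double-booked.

Two intervals overlap when each starts before the other ends.
Sorted by start: Demo Chat, Keynote Presentation, Tutorial Q&A, Plenary Track, Invited Q&A, Breakout Slot, Plenary Address.
Keynote Presentation starts after Demo Chat ends, so Demo Chat has no further overlaps.
Tutorial Q&A starts after Keynote Presentation ends, so Keynote Presentation has no further overlaps.
Plenary Track starts before Tutorial Q&A ends → Tutorial Q&A and Plenary Track overlap.
Invited Q&A starts after Tutorial Q&A ends, so Tutorial Q&A has no further overlaps.
Invited Q&A starts after Plenary Track ends, so Plenary Track has no further overlaps.
Breakout Slot starts after Invited Q&A ends, so Invited Q&A has no further overlaps.
Plenary Address starts before Breakout Slot ends → Breakout Slot and Plenary Address overlap.

Breakout Slot & Plenary Address, Plenary Track & Tutorial Q&A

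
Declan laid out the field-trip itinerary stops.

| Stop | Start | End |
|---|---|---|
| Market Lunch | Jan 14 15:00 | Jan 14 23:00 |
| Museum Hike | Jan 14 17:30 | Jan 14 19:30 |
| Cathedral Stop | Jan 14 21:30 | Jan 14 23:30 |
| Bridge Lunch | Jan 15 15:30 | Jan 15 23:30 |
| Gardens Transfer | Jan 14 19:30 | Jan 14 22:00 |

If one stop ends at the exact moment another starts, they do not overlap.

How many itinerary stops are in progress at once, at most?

3

Walk through starts and ends in time order (an end at T is processed before a start at T):
Jan 14 15:00 start Market Lunch → 1
Jan 14 17:30 start Museum Hike → 2
Jan 14 19:30 end Museum Hike → 1
Jan 14 19:30 start Gardens Transfer → 2
Jan 14 21:30 start Cathedral Stop → 3
Jan 14 22:00 end Gardens Transfer → 2
Jan 14 23:00 end Market Lunch → 1
Jan 14 23:30 end Cathedral Stop → 0
Jan 15 15:30 start Bridge Lunch → 1
Jan 15 23:30 end Bridge Lunch → 0
Peak is 3, at Jan 14 21:30 (Cathedral Stop, Gardens Transfer, Market Lunch).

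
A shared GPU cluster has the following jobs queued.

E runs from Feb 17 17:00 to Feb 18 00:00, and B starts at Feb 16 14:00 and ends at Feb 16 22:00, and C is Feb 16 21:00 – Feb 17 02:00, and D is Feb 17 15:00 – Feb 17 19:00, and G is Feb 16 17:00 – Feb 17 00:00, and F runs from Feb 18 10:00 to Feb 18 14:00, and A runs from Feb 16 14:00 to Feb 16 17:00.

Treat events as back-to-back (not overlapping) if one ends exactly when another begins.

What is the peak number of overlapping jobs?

Sweep the timeline, counting +1 at each start and −1 at each end (ends before starts at a tie):
Feb 16 14:00 start A → 1
Feb 16 14:00 start B → 2
Feb 16 17:00 end A → 1
Feb 16 17:00 start G → 2
Feb 16 21:00 start C → 3
Feb 16 22:00 end B → 2
Feb 17 00:00 end G → 1
Feb 17 02:00 end C → 0
Feb 17 15:00 start D → 1
Feb 17 17:00 start E → 2
Feb 17 19:00 end D → 1
Feb 18 00:00 end E → 0
Feb 18 10:00 start F → 1
Feb 18 14:00 end F → 0
Peak is 3, at Feb 16 21:00 (B, C, G).

3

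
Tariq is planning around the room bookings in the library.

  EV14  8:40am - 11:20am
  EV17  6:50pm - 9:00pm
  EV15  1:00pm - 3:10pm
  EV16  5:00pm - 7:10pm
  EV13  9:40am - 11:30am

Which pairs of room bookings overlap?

EV13 & EV14, EV16 & EV17

Check each pair: they overlap iff neither finishes before the other starts.
Sorted by start: EV14, EV13, EV15, EV16, EV17.
EV13 starts before EV14 ends → EV14 and EV13 overlap.
EV15 starts after EV14 ends, so nothing later overlaps EV14 either.
EV15 starts after EV13 ends, so nothing later overlaps EV13 either.
EV16 starts after EV15 ends, so nothing later overlaps EV15 either.
EV17 starts before EV16 ends → EV16 and EV17 overlap.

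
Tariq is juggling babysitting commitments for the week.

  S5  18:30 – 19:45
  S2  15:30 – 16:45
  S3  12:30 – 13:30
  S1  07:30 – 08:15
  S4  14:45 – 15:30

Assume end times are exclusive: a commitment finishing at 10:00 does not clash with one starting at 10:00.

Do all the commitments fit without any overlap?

Yes

Sorted by start: S1, S3, S4, S2, S5.
S3 starts after S1 ends, so S1 has no further overlaps.
S4 starts after S3 ends, so S3 has no further overlaps.
S2 starts exactly when S4 ends (back-to-back, no overlap), so S4 has no further overlaps.
S5 starts after S2 ends.
Every pair is clear; the schedule has no overlaps.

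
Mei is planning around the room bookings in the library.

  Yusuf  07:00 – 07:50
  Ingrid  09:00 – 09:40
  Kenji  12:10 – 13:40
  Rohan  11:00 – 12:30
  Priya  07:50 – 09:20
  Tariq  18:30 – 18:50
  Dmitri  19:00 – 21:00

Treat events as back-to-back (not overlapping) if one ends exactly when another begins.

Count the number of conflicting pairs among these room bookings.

2

Sorted by start: Yusuf, Priya, Ingrid, Rohan, Kenji, Tariq, Dmitri.
Priya starts exactly when Yusuf ends (back-to-back, no overlap); Yusuf is clear from here.
Ingrid starts before Priya ends → Priya and Ingrid overlap.
Rohan starts after Priya ends; Priya is clear from here.
Rohan starts after Ingrid ends; Ingrid is clear from here.
Kenji starts before Rohan ends → Rohan and Kenji overlap.
Tariq starts after Rohan ends; Rohan is clear from here.
Tariq starts after Kenji ends; Kenji is clear from here.
Dmitri starts after Tariq ends.
Overlapping pairs: Ingrid & Priya, Kenji & Rohan — 2 in total.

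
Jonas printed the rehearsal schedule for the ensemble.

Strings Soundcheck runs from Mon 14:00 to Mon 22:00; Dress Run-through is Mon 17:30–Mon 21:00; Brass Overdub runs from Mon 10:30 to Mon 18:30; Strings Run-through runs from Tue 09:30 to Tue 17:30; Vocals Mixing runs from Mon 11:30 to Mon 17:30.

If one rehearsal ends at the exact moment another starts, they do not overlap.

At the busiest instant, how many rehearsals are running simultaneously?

Sweep the timeline, counting +1 at each start and −1 at each end (ends before starts at a tie):
Mon 10:30 start Brass Overdub → 1
Mon 11:30 start Vocals Mixing → 2
Mon 14:00 start Strings Soundcheck → 3
Mon 17:30 end Vocals Mixing → 2
Mon 17:30 start Dress Run-through → 3
Mon 18:30 end Brass Overdub → 2
Mon 21:00 end Dress Run-through → 1
Mon 22:00 end Strings Soundcheck → 0
Tue 09:30 start Strings Run-through → 1
Tue 17:30 end Strings Run-through → 0
Peak is 3, at Mon 14:00 (Brass Overdub, Strings Soundcheck, Vocals Mixing).

3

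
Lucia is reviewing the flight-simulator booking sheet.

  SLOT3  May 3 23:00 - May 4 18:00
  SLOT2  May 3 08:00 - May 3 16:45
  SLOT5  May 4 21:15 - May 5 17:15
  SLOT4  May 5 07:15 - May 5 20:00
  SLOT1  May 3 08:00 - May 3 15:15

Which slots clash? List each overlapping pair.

SLOT1 & SLOT2, SLOT4 & SLOT5

Sorted by start: SLOT1, SLOT2, SLOT3, SLOT5, SLOT4.
SLOT2 starts before SLOT1 ends → SLOT1 and SLOT2 overlap.
SLOT3 starts after SLOT1 ends, so SLOT1 has no further overlaps.
SLOT3 starts after SLOT2 ends, so SLOT2 has no further overlaps.
SLOT5 starts after SLOT3 ends, so SLOT3 has no further overlaps.
SLOT4 starts before SLOT5 ends → SLOT5 and SLOT4 overlap.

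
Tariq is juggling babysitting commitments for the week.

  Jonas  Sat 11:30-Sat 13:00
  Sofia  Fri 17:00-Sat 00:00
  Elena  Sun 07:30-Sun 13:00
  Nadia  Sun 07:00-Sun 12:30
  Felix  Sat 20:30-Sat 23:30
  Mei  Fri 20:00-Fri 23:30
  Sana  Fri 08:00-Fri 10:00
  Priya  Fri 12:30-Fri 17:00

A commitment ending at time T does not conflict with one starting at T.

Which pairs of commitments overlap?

Sorted by start: Sana, Priya, Sofia, Mei, Jonas, Felix, Nadia, Elena.
Priya starts after Sana ends, so nothing later overlaps Sana either.
Sofia starts exactly when Priya ends (back-to-back, no overlap), so nothing later overlaps Priya either.
Mei starts before Sofia ends → Sofia and Mei overlap.
Jonas starts after Sofia ends, so nothing later overlaps Sofia either.
Jonas starts after Mei ends, so nothing later overlaps Mei either.
Felix starts after Jonas ends, so nothing later overlaps Jonas either.
Nadia starts after Felix ends, so nothing later overlaps Felix either.
Elena starts before Nadia ends → Nadia and Elena overlap.

Elena & Nadia, Mei & Sofia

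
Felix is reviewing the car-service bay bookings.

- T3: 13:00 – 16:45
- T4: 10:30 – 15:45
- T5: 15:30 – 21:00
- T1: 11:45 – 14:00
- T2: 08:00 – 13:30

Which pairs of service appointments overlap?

T1 & T2, T1 & T3, T1 & T4, T2 & T3, T2 & T4, T3 & T4, T3 & T5, T4 & T5

Two intervals overlap when each starts before the other ends.
Sorted by start: T2, T4, T1, T3, T5.
T4 starts before T2 ends → T2 and T4 overlap.
T1 starts before T2 ends → T2 and T1 overlap.
T3 starts before T2 ends → T2 and T3 overlap.
T5 starts after T2 ends.
T1 starts before T4 ends → T4 and T1 overlap.
T3 starts before T4 ends → T4 and T3 overlap.
T5 starts before T4 ends → T4 and T5 overlap.
T3 starts before T1 ends → T1 and T3 overlap.
T5 starts after T1 ends.
T5 starts before T3 ends → T3 and T5 overlap.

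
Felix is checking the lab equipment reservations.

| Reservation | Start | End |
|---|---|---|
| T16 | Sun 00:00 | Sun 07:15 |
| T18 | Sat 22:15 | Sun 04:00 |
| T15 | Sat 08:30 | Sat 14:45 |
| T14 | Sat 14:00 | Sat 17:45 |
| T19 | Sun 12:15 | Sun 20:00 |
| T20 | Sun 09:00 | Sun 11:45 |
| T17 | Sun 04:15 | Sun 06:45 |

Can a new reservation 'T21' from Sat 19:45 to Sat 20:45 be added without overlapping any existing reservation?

Yes — the slot is free

T15: ends Sat 14:45 at or before T21 starts Sat 19:45 → clear.
T14: ends Sat 17:45 at or before T21 starts Sat 19:45 → clear.
T18: starts Sat 22:15 at or after T21 ends Sat 20:45 → clear.
T16: starts Sun 00:00 at or after T21 ends Sat 20:45 → clear.
T17: starts Sun 04:15 at or after T21 ends Sat 20:45 → clear.
T20: starts Sun 09:00 at or after T21 ends Sat 20:45 → clear.
T19: starts Sun 12:15 at or after T21 ends Sat 20:45 → clear.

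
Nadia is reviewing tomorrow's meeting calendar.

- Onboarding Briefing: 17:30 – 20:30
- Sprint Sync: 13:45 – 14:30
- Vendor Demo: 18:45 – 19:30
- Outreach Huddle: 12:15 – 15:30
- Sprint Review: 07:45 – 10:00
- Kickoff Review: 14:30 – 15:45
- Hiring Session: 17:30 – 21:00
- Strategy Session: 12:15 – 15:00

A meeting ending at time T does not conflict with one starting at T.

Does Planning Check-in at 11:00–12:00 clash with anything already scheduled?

No — it doesn't clash with anything

Sprint Review: ends 10:00 at or before Planning Check-in starts 11:00 → clear.
Outreach Huddle: starts 12:15 at or after Planning Check-in ends 12:00 → clear.
Strategy Session: starts 12:15 at or after Planning Check-in ends 12:00 → clear.
Sprint Sync: starts 13:45 at or after Planning Check-in ends 12:00 → clear.
Kickoff Review: starts 14:30 at or after Planning Check-in ends 12:00 → clear.
Hiring Session: starts 17:30 at or after Planning Check-in ends 12:00 → clear.
Onboarding Briefing: starts 17:30 at or after Planning Check-in ends 12:00 → clear.
Vendor Demo: starts 18:45 at or after Planning Check-in ends 12:00 → clear.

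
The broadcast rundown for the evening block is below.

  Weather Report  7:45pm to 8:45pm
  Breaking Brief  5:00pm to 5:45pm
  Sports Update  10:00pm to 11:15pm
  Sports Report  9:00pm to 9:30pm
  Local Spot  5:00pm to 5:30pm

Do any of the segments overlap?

Two intervals overlap when each starts before the other ends.
Sorted by start: Breaking Brief, Local Spot, Weather Report, Sports Report, Sports Update.
Local Spot starts before Breaking Brief ends → Breaking Brief and Local Spot overlap.
That's a conflict, so the schedule is not conflict-free.

Yes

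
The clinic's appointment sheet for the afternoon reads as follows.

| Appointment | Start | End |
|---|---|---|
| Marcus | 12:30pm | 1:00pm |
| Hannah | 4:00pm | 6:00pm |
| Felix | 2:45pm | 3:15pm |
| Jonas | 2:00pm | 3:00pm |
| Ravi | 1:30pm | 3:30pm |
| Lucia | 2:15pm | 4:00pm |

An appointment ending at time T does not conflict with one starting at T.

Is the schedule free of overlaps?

Two intervals overlap when each starts before the other ends.
Sorted by start: Marcus, Ravi, Jonas, Lucia, Felix, Hannah.
Ravi starts after Marcus ends, so nothing later overlaps Marcus either.
Jonas starts before Ravi ends → Ravi and Jonas overlap.
That's a conflict, so the schedule is not conflict-free.

No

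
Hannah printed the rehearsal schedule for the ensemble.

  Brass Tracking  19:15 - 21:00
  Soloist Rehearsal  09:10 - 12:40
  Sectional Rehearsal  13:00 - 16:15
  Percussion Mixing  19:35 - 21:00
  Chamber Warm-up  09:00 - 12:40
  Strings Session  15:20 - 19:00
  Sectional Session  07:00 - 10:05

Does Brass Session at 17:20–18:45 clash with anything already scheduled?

Sectional Session: ends 10:05 at or before Brass Session starts 17:20 → clear.
Chamber Warm-up: ends 12:40 at or before Brass Session starts 17:20 → clear.
Soloist Rehearsal: ends 12:40 at or before Brass Session starts 17:20 → clear.
Sectional Rehearsal: ends 16:15 at or before Brass Session starts 17:20 → clear.
Strings Session: starts 15:20 before Brass Session ends 18:45, and ends 19:00 after Brass Session starts 17:20 → overlap.
Brass Tracking: starts 19:15 at or after Brass Session ends 18:45 → clear.
Percussion Mixing: starts 19:35 at or after Brass Session ends 18:45 → clear.
Brass Session overlaps Strings Session.

Yes — it overlaps Strings Session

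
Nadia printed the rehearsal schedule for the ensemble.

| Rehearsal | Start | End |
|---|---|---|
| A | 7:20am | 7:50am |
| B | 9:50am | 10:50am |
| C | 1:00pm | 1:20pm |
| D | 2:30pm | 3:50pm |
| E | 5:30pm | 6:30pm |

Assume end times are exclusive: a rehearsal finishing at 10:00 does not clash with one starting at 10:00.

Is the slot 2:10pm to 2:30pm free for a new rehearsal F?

Yes — the slot is free

A: ends 7:50am at or before F starts 2:10pm → clear.
B: ends 10:50am at or before F starts 2:10pm → clear.
C: ends 1:20pm at or before F starts 2:10pm → clear.
D: starts 2:30pm at or after F ends 2:30pm → clear.
E: starts 5:30pm at or after F ends 2:30pm → clear.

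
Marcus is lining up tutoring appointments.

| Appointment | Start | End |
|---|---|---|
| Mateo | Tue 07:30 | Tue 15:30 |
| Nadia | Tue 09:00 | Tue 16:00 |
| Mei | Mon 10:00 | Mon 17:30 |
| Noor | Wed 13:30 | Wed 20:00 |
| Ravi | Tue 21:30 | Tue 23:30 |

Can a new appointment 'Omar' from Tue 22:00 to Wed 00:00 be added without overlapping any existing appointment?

Mei: ends Mon 17:30 at or before Omar starts Tue 22:00 → clear.
Mateo: ends Tue 15:30 at or before Omar starts Tue 22:00 → clear.
Nadia: ends Tue 16:00 at or before Omar starts Tue 22:00 → clear.
Ravi: starts Tue 21:30 before Omar ends Wed 00:00, and ends Tue 23:30 after Omar starts Tue 22:00 → overlap.
Noor: starts Wed 13:30 at or after Omar ends Wed 00:00 → clear.
Omar overlaps Ravi.

No — it overlaps Ravi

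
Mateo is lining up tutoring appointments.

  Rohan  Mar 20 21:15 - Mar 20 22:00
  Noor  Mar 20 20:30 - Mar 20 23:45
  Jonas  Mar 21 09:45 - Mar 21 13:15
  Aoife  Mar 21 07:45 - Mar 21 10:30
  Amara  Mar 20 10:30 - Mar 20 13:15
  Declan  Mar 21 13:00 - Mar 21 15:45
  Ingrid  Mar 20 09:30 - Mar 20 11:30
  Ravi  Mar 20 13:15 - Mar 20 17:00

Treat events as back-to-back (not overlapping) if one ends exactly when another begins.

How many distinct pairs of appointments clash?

4

Sorted by start: Ingrid, Amara, Ravi, Noor, Rohan, Aoife, Jonas, Declan.
Amara starts before Ingrid ends → Ingrid and Amara overlap.
Ravi starts after Ingrid ends, so Ingrid has no further overlaps.
Ravi starts exactly when Amara ends (back-to-back, no overlap), so Amara has no further overlaps.
Noor starts after Ravi ends, so Ravi has no further overlaps.
Rohan starts before Noor ends → Noor and Rohan overlap.
Aoife starts after Noor ends, so Noor has no further overlaps.
Aoife starts after Rohan ends, so Rohan has no further overlaps.
Jonas starts before Aoife ends → Aoife and Jonas overlap.
Declan starts after Aoife ends.
Declan starts before Jonas ends → Jonas and Declan overlap.
Overlapping pairs: Amara & Ingrid, Aoife & Jonas, Declan & Jonas, Noor & Rohan — 4 in total.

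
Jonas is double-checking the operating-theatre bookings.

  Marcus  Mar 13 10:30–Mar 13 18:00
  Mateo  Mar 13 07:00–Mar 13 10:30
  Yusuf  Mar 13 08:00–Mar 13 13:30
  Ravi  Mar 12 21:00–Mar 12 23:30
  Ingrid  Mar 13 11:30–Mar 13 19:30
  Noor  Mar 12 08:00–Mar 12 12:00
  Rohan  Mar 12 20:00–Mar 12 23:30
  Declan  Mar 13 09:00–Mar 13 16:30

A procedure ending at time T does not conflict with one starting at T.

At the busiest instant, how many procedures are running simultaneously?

Sweep the timeline, counting +1 at each start and −1 at each end (ends before starts at a tie):
Mar 12 08:00 start Noor → 1
Mar 12 12:00 end Noor → 0
Mar 12 20:00 start Rohan → 1
Mar 12 21:00 start Ravi → 2
Mar 12 23:30 end Ravi → 1
Mar 12 23:30 end Rohan → 0
Mar 13 07:00 start Mateo → 1
Mar 13 08:00 start Yusuf → 2
Mar 13 09:00 start Declan → 3
Mar 13 10:30 end Mateo → 2
Mar 13 10:30 start Marcus → 3
Mar 13 11:30 start Ingrid → 4
Mar 13 13:30 end Yusuf → 3
Mar 13 16:30 end Declan → 2
Mar 13 18:00 end Marcus → 1
Mar 13 19:30 end Ingrid → 0
Peak is 4, at Mar 13 11:30 (Declan, Ingrid, Marcus, Yusuf).

4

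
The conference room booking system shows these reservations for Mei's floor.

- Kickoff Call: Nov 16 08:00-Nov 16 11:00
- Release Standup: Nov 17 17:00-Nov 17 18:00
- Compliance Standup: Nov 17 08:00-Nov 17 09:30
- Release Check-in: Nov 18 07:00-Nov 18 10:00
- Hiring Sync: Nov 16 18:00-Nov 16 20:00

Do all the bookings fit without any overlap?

Yes

Sorted by start: Kickoff Call, Hiring Sync, Compliance Standup, Release Standup, Release Check-in.
Hiring Sync starts after Kickoff Call ends, so nothing later overlaps Kickoff Call either.
Compliance Standup starts after Hiring Sync ends, so nothing later overlaps Hiring Sync either.
Release Standup starts after Compliance Standup ends, so nothing later overlaps Compliance Standup either.
Release Check-in starts after Release Standup ends.
Every pair is clear; the schedule has no overlaps.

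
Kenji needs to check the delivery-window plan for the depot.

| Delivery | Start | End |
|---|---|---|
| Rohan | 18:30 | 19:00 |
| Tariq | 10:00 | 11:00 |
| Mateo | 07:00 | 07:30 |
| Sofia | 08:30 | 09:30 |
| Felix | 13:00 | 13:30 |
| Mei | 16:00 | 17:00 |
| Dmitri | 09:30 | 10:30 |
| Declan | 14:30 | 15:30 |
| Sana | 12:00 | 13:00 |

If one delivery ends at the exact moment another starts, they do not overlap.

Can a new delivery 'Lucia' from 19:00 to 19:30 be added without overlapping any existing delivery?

Mateo: ends 07:30 at or before Lucia starts 19:00 → clear.
Sofia: ends 09:30 at or before Lucia starts 19:00 → clear.
Dmitri: ends 10:30 at or before Lucia starts 19:00 → clear.
Tariq: ends 11:00 at or before Lucia starts 19:00 → clear.
Sana: ends 13:00 at or before Lucia starts 19:00 → clear.
Felix: ends 13:30 at or before Lucia starts 19:00 → clear.
Declan: ends 15:30 at or before Lucia starts 19:00 → clear.
Mei: ends 17:00 at or before Lucia starts 19:00 → clear.
Rohan: ends 19:00 at or before Lucia starts 19:00 → clear.

Yes — the slot is free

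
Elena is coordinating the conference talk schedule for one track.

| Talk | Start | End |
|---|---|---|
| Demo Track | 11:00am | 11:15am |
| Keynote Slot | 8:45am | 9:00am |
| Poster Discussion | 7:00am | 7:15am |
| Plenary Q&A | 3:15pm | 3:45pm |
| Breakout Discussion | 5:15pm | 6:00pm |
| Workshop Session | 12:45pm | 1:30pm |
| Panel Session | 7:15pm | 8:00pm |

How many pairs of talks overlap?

Sorted by start: Poster Discussion, Keynote Slot, Demo Track, Workshop Session, Plenary Q&A, Breakout Discussion, Panel Session.
Keynote Slot starts after Poster Discussion ends — done with Poster Discussion.
Demo Track starts after Keynote Slot ends — done with Keynote Slot.
Workshop Session starts after Demo Track ends — done with Demo Track.
Plenary Q&A starts after Workshop Session ends — done with Workshop Session.
Breakout Discussion starts after Plenary Q&A ends — done with Plenary Q&A.
Panel Session starts after Breakout Discussion ends.
No pair overlaps.

0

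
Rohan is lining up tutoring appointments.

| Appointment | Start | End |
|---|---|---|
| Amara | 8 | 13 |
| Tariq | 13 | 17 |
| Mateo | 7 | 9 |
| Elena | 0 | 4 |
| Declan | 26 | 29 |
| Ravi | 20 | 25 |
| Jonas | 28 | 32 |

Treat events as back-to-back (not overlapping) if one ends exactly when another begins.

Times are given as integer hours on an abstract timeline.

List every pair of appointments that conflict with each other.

Check each pair: they overlap iff neither finishes before the other starts.
Sorted by start: Elena, Mateo, Amara, Tariq, Ravi, Declan, Jonas.
Mateo starts after Elena ends — done with Elena.
Amara starts before Mateo ends → Mateo and Amara overlap.
Tariq starts after Mateo ends — done with Mateo.
Tariq starts exactly when Amara ends (back-to-back, no overlap) — done with Amara.
Ravi starts after Tariq ends — done with Tariq.
Declan starts after Ravi ends — done with Ravi.
Jonas starts before Declan ends → Declan and Jonas overlap.

Amara & Mateo, Declan & Jonas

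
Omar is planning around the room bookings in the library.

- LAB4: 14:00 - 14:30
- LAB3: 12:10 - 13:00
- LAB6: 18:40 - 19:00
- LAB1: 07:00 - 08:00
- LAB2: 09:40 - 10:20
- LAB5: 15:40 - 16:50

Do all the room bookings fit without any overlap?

Yes

Sorted by start: LAB1, LAB2, LAB3, LAB4, LAB5, LAB6.
LAB2 starts after LAB1 ends, so nothing later overlaps LAB1 either.
LAB3 starts after LAB2 ends, so nothing later overlaps LAB2 either.
LAB4 starts after LAB3 ends, so nothing later overlaps LAB3 either.
LAB5 starts after LAB4 ends, so nothing later overlaps LAB4 either.
LAB6 starts after LAB5 ends.
Every pair is clear; the schedule has no overlaps.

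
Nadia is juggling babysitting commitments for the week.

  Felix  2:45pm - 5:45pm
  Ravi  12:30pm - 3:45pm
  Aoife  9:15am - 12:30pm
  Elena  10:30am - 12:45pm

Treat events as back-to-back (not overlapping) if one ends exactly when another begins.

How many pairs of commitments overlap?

3

Sorted by start: Aoife, Elena, Ravi, Felix.
Elena starts before Aoife ends → Aoife and Elena overlap.
Ravi starts exactly when Aoife ends (back-to-back, no overlap) — done with Aoife.
Ravi starts before Elena ends → Elena and Ravi overlap.
Felix starts after Elena ends.
Felix starts before Ravi ends → Ravi and Felix overlap.
Overlapping pairs: Aoife & Elena, Elena & Ravi, Felix & Ravi — 3 in total.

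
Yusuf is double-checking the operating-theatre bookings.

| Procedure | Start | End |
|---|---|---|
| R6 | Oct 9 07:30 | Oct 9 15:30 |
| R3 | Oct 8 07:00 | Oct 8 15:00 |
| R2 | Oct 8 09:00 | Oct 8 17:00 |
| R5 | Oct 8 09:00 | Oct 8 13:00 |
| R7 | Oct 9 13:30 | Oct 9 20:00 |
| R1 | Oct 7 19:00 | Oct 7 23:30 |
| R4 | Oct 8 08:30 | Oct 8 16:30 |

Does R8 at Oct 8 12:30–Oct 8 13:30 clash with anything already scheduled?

R1: ends Oct 7 23:30 at or before R8 starts Oct 8 12:30 → clear.
R3: starts Oct 8 07:00 before R8 ends Oct 8 13:30, and ends Oct 8 15:00 after R8 starts Oct 8 12:30 → overlap.
R4: starts Oct 8 08:30 before R8 ends Oct 8 13:30, and ends Oct 8 16:30 after R8 starts Oct 8 12:30 → overlap.
R2: starts Oct 8 09:00 before R8 ends Oct 8 13:30, and ends Oct 8 17:00 after R8 starts Oct 8 12:30 → overlap.
R5: starts Oct 8 09:00 before R8 ends Oct 8 13:30, and ends Oct 8 13:00 after R8 starts Oct 8 12:30 → overlap.
R6: starts Oct 9 07:30 at or after R8 ends Oct 8 13:30 → clear.
R7: starts Oct 9 13:30 at or after R8 ends Oct 8 13:30 → clear.
R8 overlaps R2, R3, R4, R5.

Yes — it overlaps R2, R3, R4, R5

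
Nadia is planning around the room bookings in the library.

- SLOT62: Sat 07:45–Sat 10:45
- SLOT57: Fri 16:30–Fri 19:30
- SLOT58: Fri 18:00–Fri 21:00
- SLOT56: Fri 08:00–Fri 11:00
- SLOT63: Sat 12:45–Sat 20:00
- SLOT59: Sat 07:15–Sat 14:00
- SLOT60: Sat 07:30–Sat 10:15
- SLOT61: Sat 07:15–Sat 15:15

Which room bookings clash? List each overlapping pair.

SLOT57 & SLOT58, SLOT59 & SLOT60, SLOT59 & SLOT61, SLOT59 & SLOT62, SLOT59 & SLOT63, SLOT60 & SLOT61, SLOT60 & SLOT62, SLOT61 & SLOT62, SLOT61 & SLOT63

Sorted by start: SLOT56, SLOT57, SLOT58, SLOT59, SLOT61, SLOT60, SLOT62, SLOT63.
SLOT57 starts after SLOT56 ends, so nothing later overlaps SLOT56 either.
SLOT58 starts before SLOT57 ends → SLOT57 and SLOT58 overlap.
SLOT59 starts after SLOT57 ends, so nothing later overlaps SLOT57 either.
SLOT59 starts after SLOT58 ends, so nothing later overlaps SLOT58 either.
SLOT61 starts before SLOT59 ends → SLOT59 and SLOT61 overlap.
SLOT60 starts before SLOT59 ends → SLOT59 and SLOT60 overlap.
SLOT62 starts before SLOT59 ends → SLOT59 and SLOT62 overlap.
SLOT63 starts before SLOT59 ends → SLOT59 and SLOT63 overlap.
SLOT60 starts before SLOT61 ends → SLOT61 and SLOT60 overlap.
SLOT62 starts before SLOT61 ends → SLOT61 and SLOT62 overlap.
SLOT63 starts before SLOT61 ends → SLOT61 and SLOT63 overlap.
SLOT62 starts before SLOT60 ends → SLOT60 and SLOT62 overlap.
SLOT63 starts after SLOT60 ends.
SLOT63 starts after SLOT62 ends.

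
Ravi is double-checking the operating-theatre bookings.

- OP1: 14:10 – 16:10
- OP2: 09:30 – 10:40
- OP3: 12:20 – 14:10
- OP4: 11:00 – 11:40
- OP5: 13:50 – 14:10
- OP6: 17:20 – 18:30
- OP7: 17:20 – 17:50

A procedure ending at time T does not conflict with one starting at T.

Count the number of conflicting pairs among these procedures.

2

Sorted by start: OP2, OP4, OP3, OP5, OP1, OP6, OP7.
OP4 starts after OP2 ends; OP2 is clear from here.
OP3 starts after OP4 ends; OP4 is clear from here.
OP5 starts before OP3 ends → OP3 and OP5 overlap.
OP1 starts exactly when OP3 ends (back-to-back, no overlap); OP3 is clear from here.
OP1 starts exactly when OP5 ends (back-to-back, no overlap); OP5 is clear from here.
OP6 starts after OP1 ends; OP1 is clear from here.
OP7 starts before OP6 ends → OP6 and OP7 overlap.
Overlapping pairs: OP3 & OP5, OP6 & OP7 — 2 in total.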